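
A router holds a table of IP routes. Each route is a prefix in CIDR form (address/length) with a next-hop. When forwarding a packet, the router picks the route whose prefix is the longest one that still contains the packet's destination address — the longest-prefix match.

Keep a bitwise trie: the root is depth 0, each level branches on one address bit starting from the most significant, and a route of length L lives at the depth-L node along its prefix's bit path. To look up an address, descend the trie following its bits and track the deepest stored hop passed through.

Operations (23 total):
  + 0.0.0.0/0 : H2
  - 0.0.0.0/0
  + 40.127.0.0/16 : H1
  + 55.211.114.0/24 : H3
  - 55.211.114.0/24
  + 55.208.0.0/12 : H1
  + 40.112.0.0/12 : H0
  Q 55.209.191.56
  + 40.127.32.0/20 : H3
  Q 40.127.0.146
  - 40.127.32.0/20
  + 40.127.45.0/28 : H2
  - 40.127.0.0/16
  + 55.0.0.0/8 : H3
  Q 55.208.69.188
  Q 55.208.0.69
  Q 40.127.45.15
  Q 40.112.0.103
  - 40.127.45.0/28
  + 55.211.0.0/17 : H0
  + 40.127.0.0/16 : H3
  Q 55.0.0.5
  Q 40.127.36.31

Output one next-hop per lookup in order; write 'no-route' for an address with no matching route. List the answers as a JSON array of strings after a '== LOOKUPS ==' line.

Apply in order:
  add 0.0.0.0/0 -> H2 at depth 0
  del 0.0.0.0/0 (clear depth 0)
  add 40.127.0.0/16 -> H1 at depth 16
  add 55.211.114.0/24 -> H3 at depth 24
  del 55.211.114.0/24 (clear depth 24)
  add 55.208.0.0/12 -> H1 at depth 12
  add 40.112.0.0/12 -> H0 at depth 12
  Q 55.209.191.56: descend 00110111110100 ; hops seen [H1] ; pick H1
  add 40.127.32.0/20 -> H3 at depth 20
  Q 40.127.0.146: descend 001010000111111100 ; hops seen [H0,H1] ; pick H1
  del 40.127.32.0/20 (clear depth 20)
  add 40.127.45.0/28 -> H2 at depth 28
  del 40.127.0.0/16 (clear depth 16)
  add 55.0.0.0/8 -> H3 at depth 8
  Q 55.208.69.188: descend 00110111110100 ; hops seen [H3,H1] ; pick H1
  Q 55.208.0.69: descend 00110111110100 ; hops seen [H3,H1] ; pick H1
  Q 40.127.45.15: descend 0010100001111111001011010000 ; hops seen [H0,H2] ; pick H2
  Q 40.112.0.103: descend 001010000111 ; hops seen [H0] ; pick H0
  del 40.127.45.0/28 (clear depth 28)
  add 55.211.0.0/17 -> H0 at depth 17
  add 40.127.0.0/16 -> H3 at depth 16
  Q 55.0.0.5: descend 00110111 ; hops seen [H3] ; pick H3
  Q 40.127.36.31: descend 00101000011111110010 ; hops seen [H0,H3] ; pick H3

== LOOKUPS ==
["H1","H1","H1","H1","H2","H0","H3","H3"]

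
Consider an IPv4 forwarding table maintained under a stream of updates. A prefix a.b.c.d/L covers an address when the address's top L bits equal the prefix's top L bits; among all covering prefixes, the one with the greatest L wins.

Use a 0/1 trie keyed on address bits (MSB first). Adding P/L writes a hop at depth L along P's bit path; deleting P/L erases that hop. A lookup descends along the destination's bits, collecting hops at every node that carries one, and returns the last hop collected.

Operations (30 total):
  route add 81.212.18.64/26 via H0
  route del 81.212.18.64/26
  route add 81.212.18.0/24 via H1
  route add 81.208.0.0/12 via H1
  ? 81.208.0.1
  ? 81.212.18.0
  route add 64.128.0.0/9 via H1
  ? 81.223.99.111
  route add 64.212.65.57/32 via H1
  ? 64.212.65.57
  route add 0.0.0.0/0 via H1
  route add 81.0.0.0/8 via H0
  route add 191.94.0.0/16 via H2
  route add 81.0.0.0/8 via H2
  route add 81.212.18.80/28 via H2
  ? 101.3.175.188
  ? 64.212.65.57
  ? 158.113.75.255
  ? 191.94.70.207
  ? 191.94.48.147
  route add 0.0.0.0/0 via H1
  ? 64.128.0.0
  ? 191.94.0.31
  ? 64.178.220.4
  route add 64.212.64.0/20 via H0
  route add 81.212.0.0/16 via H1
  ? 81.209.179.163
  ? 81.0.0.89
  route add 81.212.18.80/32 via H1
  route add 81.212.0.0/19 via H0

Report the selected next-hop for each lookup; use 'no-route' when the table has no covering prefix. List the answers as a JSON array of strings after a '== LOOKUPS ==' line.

Process each operation:
  + 81.212.18.64/26 (H0) depth=26
  del 81.212.18.64/26 (clear depth 26)
  + 81.212.18.0/24 (H1) depth=24
  + 81.208.0.0/12 (H1) depth=12
  Q 81.208.0.1: descend 0101000111010 ; hops seen [H1] ; pick H1
  Q 81.212.18.0: descend 0101000111010100000100100 ; hops seen [H1,H1] ; pick H1
  + 64.128.0.0/9 (H1) depth=9
  Q 81.223.99.111: descend 010100011101 ; hops seen [H1] ; pick H1
  + 64.212.65.57/32 (H1) depth=32
  Q 64.212.65.57: descend 01000000110101000100000100111001 ; hops seen [H1,H1] ; pick H1
  + 0.0.0.0/0 (H1) depth=0
  + 81.0.0.0/8 (H0) depth=8
  + 191.94.0.0/16 (H2) depth=16
  + 81.0.0.0/8 (H2) depth=8
  + 81.212.18.80/28 (H2) depth=28
  Q 101.3.175.188: descend 01 ; hops seen [H1] ; pick H1
  Q 64.212.65.57: descend 01000000110101000100000100111001 ; hops seen [H1,H1,H1] ; pick H1
  Q 158.113.75.255: descend 10 ; hops seen [H1] ; pick H1
  Q 191.94.70.207: descend 1011111101011110 ; hops seen [H1,H2] ; pick H2
  Q 191.94.48.147: descend 1011111101011110 ; hops seen [H1,H2] ; pick H2
  + 0.0.0.0/0 (H1) depth=0
  Q 64.128.0.0: descend 010000001 ; hops seen [H1,H1] ; pick H1
  Q 191.94.0.31: descend 1011111101011110 ; hops seen [H1,H2] ; pick H2
  Q 64.178.220.4: descend 010000001 ; hops seen [H1,H1] ; pick H1
  + 64.212.64.0/20 (H0) depth=20
  + 81.212.0.0/16 (H1) depth=16
  Q 81.209.179.163: descend 0101000111010 ; hops seen [H1,H2,H1] ; pick H1
  Q 81.0.0.89: descend 01010001 ; hops seen [H1,H2] ; pick H2
  + 81.212.18.80/32 (H1) depth=32
  + 81.212.0.0/19 (H0) depth=19

== LOOKUPS ==
["H1","H1","H1","H1","H1","H1","H1","H2","H2","H1","H2","H1","H1","H2"]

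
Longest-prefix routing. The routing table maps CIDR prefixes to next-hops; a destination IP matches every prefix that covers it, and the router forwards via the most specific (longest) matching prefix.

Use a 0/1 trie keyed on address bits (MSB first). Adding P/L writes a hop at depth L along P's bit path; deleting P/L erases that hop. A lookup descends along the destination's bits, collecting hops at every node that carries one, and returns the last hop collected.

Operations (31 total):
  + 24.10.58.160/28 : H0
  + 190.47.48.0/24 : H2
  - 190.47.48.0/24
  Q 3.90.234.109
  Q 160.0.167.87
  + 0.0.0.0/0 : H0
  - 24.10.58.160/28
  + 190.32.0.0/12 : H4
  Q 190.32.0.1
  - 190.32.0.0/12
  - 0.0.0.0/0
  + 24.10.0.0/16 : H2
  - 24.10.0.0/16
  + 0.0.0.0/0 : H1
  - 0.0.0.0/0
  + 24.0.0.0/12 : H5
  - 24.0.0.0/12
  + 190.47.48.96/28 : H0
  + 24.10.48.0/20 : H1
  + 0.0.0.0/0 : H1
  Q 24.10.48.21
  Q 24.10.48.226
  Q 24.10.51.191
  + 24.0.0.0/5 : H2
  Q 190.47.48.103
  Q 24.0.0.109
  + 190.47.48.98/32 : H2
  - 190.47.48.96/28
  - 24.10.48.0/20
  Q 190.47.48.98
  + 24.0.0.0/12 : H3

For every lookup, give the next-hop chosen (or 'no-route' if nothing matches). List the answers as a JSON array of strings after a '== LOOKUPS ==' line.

Process each operation:
  add 24.10.58.160/28 -> H0 at depth 28
  add 190.47.48.0/24 -> H2 at depth 24
  del 190.47.48.0/24 (clear depth 24)
  lookup 3.90.234.109: bits 000 walk d0:-→d1:-→d2:-→d3:- -> no-route
  lookup 160.0.167.87: bits 101 walk d0:-→d1:-→d2:-→d3:- -> no-route
  add 0.0.0.0/0 -> H0 at depth 0
  del 24.10.58.160/28 (clear depth 28)
  add 190.32.0.0/12 -> H4 at depth 12
  lookup 190.32.0.1: bits 101111100010 walk d0:H0→d1:-→d2:-→d3:-→d4:-→d5:-→d6:-→d7:-→d8:-→d9:-→d10:-→d11:-→d12:H4 -> H4
  del 190.32.0.0/12 (clear depth 12)
  del 0.0.0.0/0 (clear depth 0)
  add 24.10.0.0/16 -> H2 at depth 16
  del 24.10.0.0/16 (clear depth 16)
  add 0.0.0.0/0 -> H1 at depth 0
  del 0.0.0.0/0 (clear depth 0)
  add 24.0.0.0/12 -> H5 at depth 12
  del 24.0.0.0/12 (clear depth 12)
  add 190.47.48.96/28 -> H0 at depth 28
  add 24.10.48.0/20 -> H1 at depth 20
  add 0.0.0.0/0 -> H1 at depth 0
  lookup 24.10.48.21: bits 00011000000010100011 walk d0:H1→d1:-→d2:-→d3:-→d4:-→d5:-→d6:-→d7:-→d8:-→d9:-→d10:-→d11:-→d12:-→d13:-→d14:-→d15:-→d16:-→d17:-→d18:-→d19:-→d20:H1 -> H1
  lookup 24.10.48.226: bits 00011000000010100011 walk d0:H1→d1:-→d2:-→d3:-→d4:-→d5:-→d6:-→d7:-→d8:-→d9:-→d10:-→d11:-→d12:-→d13:-→d14:-→d15:-→d16:-→d17:-→d18:-→d19:-→d20:H1 -> H1
  lookup 24.10.51.191: bits 00011000000010100011 walk d0:H1→d1:-→d2:-→d3:-→d4:-→d5:-→d6:-→d7:-→d8:-→d9:-→d10:-→d11:-→d12:-→d13:-→d14:-→d15:-→d16:-→d17:-→d18:-→d19:-→d20:H1 -> H1
  add 24.0.0.0/5 -> H2 at depth 5
  lookup 190.47.48.103: bits 1011111000101111001100000110 walk d0:H1→d1:-→d2:-→d3:-→d4:-→d5:-→d6:-→d7:-→d8:-→d9:-→d10:-→d11:-→d12:-→d13:-→d14:-→d15:-→d16:-→d17:-→d18:-→d19:-→d20:-→d21:-→d22:-→d23:-→d24:-→d25:-→d26:-→d27:-→d28:H0 -> H0
  lookup 24.0.0.109: bits 000110000000 walk d0:H1→d1:-→d2:-→d3:-→d4:-→d5:H2→d6:-→d7:-→d8:-→d9:-→d10:-→d11:-→d12:- -> H2
  add 190.47.48.98/32 -> H2 at depth 32
  del 190.47.48.96/28 (clear depth 28)
  del 24.10.48.0/20 (clear depth 20)
  lookup 190.47.48.98: bits 10111110001011110011000001100010 walk d0:H1→d1:-→d2:-→d3:-→d4:-→d5:-→d6:-→d7:-→d8:-→d9:-→d10:-→d11:-→d12:-→d13:-→d14:-→d15:-→d16:-→d17:-→d18:-→d19:-→d20:-→d21:-→d22:-→d23:-→d24:-→d25:-→d26:-→d27:-→d28:-→d29:-→d30:-→d31:-→d32:H2 -> H2
  add 24.0.0.0/12 -> H3 at depth 12

== LOOKUPS ==
["no-route","no-route","H4","H1","H1","H1","H0","H2","H2"]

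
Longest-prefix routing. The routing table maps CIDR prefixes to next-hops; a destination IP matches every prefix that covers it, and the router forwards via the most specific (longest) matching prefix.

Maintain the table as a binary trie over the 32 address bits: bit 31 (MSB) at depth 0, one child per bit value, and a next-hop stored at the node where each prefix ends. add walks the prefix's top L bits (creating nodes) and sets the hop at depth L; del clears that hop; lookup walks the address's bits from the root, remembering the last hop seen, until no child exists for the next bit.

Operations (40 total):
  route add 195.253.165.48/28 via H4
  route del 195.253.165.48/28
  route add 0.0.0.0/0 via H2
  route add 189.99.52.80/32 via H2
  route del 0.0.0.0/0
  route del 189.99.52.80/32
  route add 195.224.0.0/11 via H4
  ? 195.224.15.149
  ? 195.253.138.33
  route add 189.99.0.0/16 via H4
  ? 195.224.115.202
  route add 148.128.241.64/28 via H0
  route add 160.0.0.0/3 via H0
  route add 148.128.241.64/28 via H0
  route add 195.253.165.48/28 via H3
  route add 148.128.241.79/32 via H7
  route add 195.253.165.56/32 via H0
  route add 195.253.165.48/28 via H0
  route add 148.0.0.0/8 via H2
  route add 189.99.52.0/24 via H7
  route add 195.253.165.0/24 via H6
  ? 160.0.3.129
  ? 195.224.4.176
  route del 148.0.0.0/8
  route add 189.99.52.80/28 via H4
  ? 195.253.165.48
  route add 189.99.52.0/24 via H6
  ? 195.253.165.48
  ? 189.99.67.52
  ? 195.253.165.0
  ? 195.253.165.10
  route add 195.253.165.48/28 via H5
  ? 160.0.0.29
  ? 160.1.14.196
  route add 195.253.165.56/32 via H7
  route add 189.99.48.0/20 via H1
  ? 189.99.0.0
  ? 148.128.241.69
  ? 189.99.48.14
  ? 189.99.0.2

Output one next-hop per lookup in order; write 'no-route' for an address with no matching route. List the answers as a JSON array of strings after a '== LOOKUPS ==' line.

Trace:
  + 195.253.165.48/28 (H4) depth=28
  - 195.253.165.48/28 clear@28
  + 0.0.0.0/0 (H2) depth=0
  + 189.99.52.80/32 (H2) depth=32
  - 0.0.0.0/0 clear@0
  - 189.99.52.80/32 clear@32
  + 195.224.0.0/11 (H4) depth=11
  lookup 195.224.15.149: bits 11000011111 walk d0:-→d1:-→d2:-→d3:-→d4:-→d5:-→d6:-→d7:-→d8:-→d9:-→d10:-→d11:H4 -> H4
  lookup 195.253.138.33: bits 110000111111110110 walk d0:-→d1:-→d2:-→d3:-→d4:-→d5:-→d6:-→d7:-→d8:-→d9:-→d10:-→d11:H4→d12:-→d13:-→d14:-→d15:-→d16:-→d17:-→d18:- -> H4
  + 189.99.0.0/16 (H4) depth=16
  lookup 195.224.115.202: bits 11000011111 walk d0:-→d1:-→d2:-→d3:-→d4:-→d5:-→d6:-→d7:-→d8:-→d9:-→d10:-→d11:H4 -> H4
  + 148.128.241.64/28 (H0) depth=28
  + 160.0.0.0/3 (H0) depth=3
  + 148.128.241.64/28 (H0) depth=28
  + 195.253.165.48/28 (H3) depth=28
  + 148.128.241.79/32 (H7) depth=32
  + 195.253.165.56/32 (H0) depth=32
  + 195.253.165.48/28 (H0) depth=28
  + 148.0.0.0/8 (H2) depth=8
  + 189.99.52.0/24 (H7) depth=24
  + 195.253.165.0/24 (H6) depth=24
  lookup 160.0.3.129: bits 101 walk d0:-→d1:-→d2:-→d3:H0 -> H0
  lookup 195.224.4.176: bits 11000011111 walk d0:-→d1:-→d2:-→d3:-→d4:-→d5:-→d6:-→d7:-→d8:-→d9:-→d10:-→d11:H4 -> H4
  - 148.0.0.0/8 clear@8
  + 189.99.52.80/28 (H4) depth=28
  lookup 195.253.165.48: bits 1100001111111101101001010011 walk d0:-→d1:-→d2:-→d3:-→d4:-→d5:-→d6:-→d7:-→d8:-→d9:-→d10:-→d11:H4→d12:-→d13:-→d14:-→d15:-→d16:-→d17:-→d18:-→d19:-→d20:-→d21:-→d22:-→d23:-→d24:H6→d25:-→d26:-→d27:-→d28:H0 -> H0
  + 189.99.52.0/24 (H6) depth=24
  lookup 195.253.165.48: bits 1100001111111101101001010011 walk d0:-→d1:-→d2:-→d3:-→d4:-→d5:-→d6:-→d7:-→d8:-→d9:-→d10:-→d11:H4→d12:-→d13:-→d14:-→d15:-→d16:-→d17:-→d18:-→d19:-→d20:-→d21:-→d22:-→d23:-→d24:H6→d25:-→d26:-→d27:-→d28:H0 -> H0
  lookup 189.99.67.52: bits 10111101011000110 walk d0:-→d1:-→d2:-→d3:H0→d4:-→d5:-→d6:-→d7:-→d8:-→d9:-→d10:-→d11:-→d12:-→d13:-→d14:-→d15:-→d16:H4→d17:- -> H4
  lookup 195.253.165.0: bits 11000011111111011010010100 walk d0:-→d1:-→d2:-→d3:-→d4:-→d5:-→d6:-→d7:-→d8:-→d9:-→d10:-→d11:H4→d12:-→d13:-→d14:-→d15:-→d16:-→d17:-→d18:-→d19:-→d20:-→d21:-→d22:-→d23:-→d24:H6→d25:-→d26:- -> H6
  lookup 195.253.165.10: bits 11000011111111011010010100 walk d0:-→d1:-→d2:-→d3:-→d4:-→d5:-→d6:-→d7:-→d8:-→d9:-→d10:-→d11:H4→d12:-→d13:-→d14:-→d15:-→d16:-→d17:-→d18:-→d19:-→d20:-→d21:-→d22:-→d23:-→d24:H6→d25:-→d26:- -> H6
  + 195.253.165.48/28 (H5) depth=28
  lookup 160.0.0.29: bits 101 walk d0:-→d1:-→d2:-→d3:H0 -> H0
  lookup 160.1.14.196: bits 101 walk d0:-→d1:-→d2:-→d3:H0 -> H0
  + 195.253.165.56/32 (H7) depth=32
  + 189.99.48.0/20 (H1) depth=20
  lookup 189.99.0.0: bits 101111010110001100 walk d0:-→d1:-→d2:-→d3:H0→d4:-→d5:-→d6:-→d7:-→d8:-→d9:-→d10:-→d11:-→d12:-→d13:-→d14:-→d15:-→d16:H4→d17:-→d18:- -> H4
  lookup 148.128.241.69: bits 1001010010000000111100010100 walk d0:-→d1:-→d2:-→d3:-→d4:-→d5:-→d6:-→d7:-→d8:-→d9:-→d10:-→d11:-→d12:-→d13:-→d14:-→d15:-→d16:-→d17:-→d18:-→d19:-→d20:-→d21:-→d22:-→d23:-→d24:-→d25:-→d26:-→d27:-→d28:H0 -> H0
  lookup 189.99.48.14: bits 101111010110001100110 walk d0:-→d1:-→d2:-→d3:H0→d4:-→d5:-→d6:-→d7:-→d8:-→d9:-→d10:-→d11:-→d12:-→d13:-→d14:-→d15:-→d16:H4→d17:-→d18:-→d19:-→d20:H1→d21:- -> H1
  lookup 189.99.0.2: bits 101111010110001100 walk d0:-→d1:-→d2:-→d3:H0→d4:-→d5:-→d6:-→d7:-→d8:-→d9:-→d10:-→d11:-→d12:-→d13:-→d14:-→d15:-→d16:H4→d17:-→d18:- -> H4

== LOOKUPS ==
["H4","H4","H4","H0","H4","H0","H0","H4","H6","H6","H0","H0","H4","H0","H1","H4"]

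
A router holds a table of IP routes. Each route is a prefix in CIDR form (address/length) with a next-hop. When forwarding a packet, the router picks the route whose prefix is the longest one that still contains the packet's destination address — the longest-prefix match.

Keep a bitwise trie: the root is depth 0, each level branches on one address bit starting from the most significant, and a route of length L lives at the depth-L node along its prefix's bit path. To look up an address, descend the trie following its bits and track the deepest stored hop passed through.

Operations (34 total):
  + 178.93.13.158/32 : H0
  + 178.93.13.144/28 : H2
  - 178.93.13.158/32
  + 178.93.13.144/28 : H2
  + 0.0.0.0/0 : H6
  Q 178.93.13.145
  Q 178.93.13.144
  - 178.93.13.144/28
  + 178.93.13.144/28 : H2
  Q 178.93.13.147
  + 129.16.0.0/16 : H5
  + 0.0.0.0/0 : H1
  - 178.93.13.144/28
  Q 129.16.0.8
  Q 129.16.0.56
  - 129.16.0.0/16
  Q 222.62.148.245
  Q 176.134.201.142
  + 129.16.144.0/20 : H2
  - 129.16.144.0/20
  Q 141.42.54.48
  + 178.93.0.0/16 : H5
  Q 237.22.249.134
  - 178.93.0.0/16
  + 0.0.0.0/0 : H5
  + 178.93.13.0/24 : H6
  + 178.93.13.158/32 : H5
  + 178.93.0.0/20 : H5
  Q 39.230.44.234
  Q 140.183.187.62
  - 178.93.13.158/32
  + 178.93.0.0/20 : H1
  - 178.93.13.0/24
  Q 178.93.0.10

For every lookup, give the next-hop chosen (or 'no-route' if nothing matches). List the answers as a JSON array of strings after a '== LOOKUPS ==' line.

Process each operation:
  + 178.93.13.158/32 (H0) depth=32
  + 178.93.13.144/28 (H2) depth=28
  del 178.93.13.158/32 (clear depth 32)
  + 178.93.13.144/28 (H2) depth=28
  + 0.0.0.0/0 (H6) depth=0
  ? 178.93.13.145  path d0:H6→d1:-→d2:-→d3:-→d4:-→d5:-→d6:-→d7:-→d8:-→d9:-→d10:-→d11:-→d12:-→d13:-→d14:-→d15:-→d16:-→d17:-→d18:-→d19:-→d20:-→d21:-→d22:-→d23:-→d24:-→d25:-→d26:-→d27:-→d28:H2  best=H2
  ? 178.93.13.144  path d0:H6→d1:-→d2:-→d3:-→d4:-→d5:-→d6:-→d7:-→d8:-→d9:-→d10:-→d11:-→d12:-→d13:-→d14:-→d15:-→d16:-→d17:-→d18:-→d19:-→d20:-→d21:-→d22:-→d23:-→d24:-→d25:-→d26:-→d27:-→d28:H2  best=H2
  del 178.93.13.144/28 (clear depth 28)
  + 178.93.13.144/28 (H2) depth=28
  ? 178.93.13.147  path d0:H6→d1:-→d2:-→d3:-→d4:-→d5:-→d6:-→d7:-→d8:-→d9:-→d10:-→d11:-→d12:-→d13:-→d14:-→d15:-→d16:-→d17:-→d18:-→d19:-→d20:-→d21:-→d22:-→d23:-→d24:-→d25:-→d26:-→d27:-→d28:H2  best=H2
  + 129.16.0.0/16 (H5) depth=16
  + 0.0.0.0/0 (H1) depth=0
  del 178.93.13.144/28 (clear depth 28)
  ? 129.16.0.8  path d0:H1→d1:-→d2:-→d3:-→d4:-→d5:-→d6:-→d7:-→d8:-→d9:-→d10:-→d11:-→d12:-→d13:-→d14:-→d15:-→d16:H5  best=H5
  ? 129.16.0.56  path d0:H1→d1:-→d2:-→d3:-→d4:-→d5:-→d6:-→d7:-→d8:-→d9:-→d10:-→d11:-→d12:-→d13:-→d14:-→d15:-→d16:H5  best=H5
  del 129.16.0.0/16 (clear depth 16)
  ? 222.62.148.245  path d0:H1→d1:-  best=H1
  ? 176.134.201.142  path d0:H1→d1:-→d2:-→d3:-→d4:-→d5:-→d6:-  best=H1
  + 129.16.144.0/20 (H2) depth=20
  del 129.16.144.0/20 (clear depth 20)
  ? 141.42.54.48  path d0:H1→d1:-→d2:-→d3:-→d4:-  best=H1
  + 178.93.0.0/16 (H5) depth=16
  ? 237.22.249.134  path d0:H1→d1:-  best=H1
  del 178.93.0.0/16 (clear depth 16)
  + 0.0.0.0/0 (H5) depth=0
  + 178.93.13.0/24 (H6) depth=24
  + 178.93.13.158/32 (H5) depth=32
  + 178.93.0.0/20 (H5) depth=20
  ? 39.230.44.234  path d0:H5  best=H5
  ? 140.183.187.62  path d0:H5→d1:-→d2:-→d3:-→d4:-  best=H5
  del 178.93.13.158/32 (clear depth 32)
  + 178.93.0.0/20 (H1) depth=20
  del 178.93.13.0/24 (clear depth 24)
  ? 178.93.0.10  path d0:H5→d1:-→d2:-→d3:-→d4:-→d5:-→d6:-→d7:-→d8:-→d9:-→d10:-→d11:-→d12:-→d13:-→d14:-→d15:-→d16:-→d17:-→d18:-→d19:-→d20:H1  best=H1

== LOOKUPS ==
["H2","H2","H2","H5","H5","H1","H1","H1","H1","H5","H5","H1"]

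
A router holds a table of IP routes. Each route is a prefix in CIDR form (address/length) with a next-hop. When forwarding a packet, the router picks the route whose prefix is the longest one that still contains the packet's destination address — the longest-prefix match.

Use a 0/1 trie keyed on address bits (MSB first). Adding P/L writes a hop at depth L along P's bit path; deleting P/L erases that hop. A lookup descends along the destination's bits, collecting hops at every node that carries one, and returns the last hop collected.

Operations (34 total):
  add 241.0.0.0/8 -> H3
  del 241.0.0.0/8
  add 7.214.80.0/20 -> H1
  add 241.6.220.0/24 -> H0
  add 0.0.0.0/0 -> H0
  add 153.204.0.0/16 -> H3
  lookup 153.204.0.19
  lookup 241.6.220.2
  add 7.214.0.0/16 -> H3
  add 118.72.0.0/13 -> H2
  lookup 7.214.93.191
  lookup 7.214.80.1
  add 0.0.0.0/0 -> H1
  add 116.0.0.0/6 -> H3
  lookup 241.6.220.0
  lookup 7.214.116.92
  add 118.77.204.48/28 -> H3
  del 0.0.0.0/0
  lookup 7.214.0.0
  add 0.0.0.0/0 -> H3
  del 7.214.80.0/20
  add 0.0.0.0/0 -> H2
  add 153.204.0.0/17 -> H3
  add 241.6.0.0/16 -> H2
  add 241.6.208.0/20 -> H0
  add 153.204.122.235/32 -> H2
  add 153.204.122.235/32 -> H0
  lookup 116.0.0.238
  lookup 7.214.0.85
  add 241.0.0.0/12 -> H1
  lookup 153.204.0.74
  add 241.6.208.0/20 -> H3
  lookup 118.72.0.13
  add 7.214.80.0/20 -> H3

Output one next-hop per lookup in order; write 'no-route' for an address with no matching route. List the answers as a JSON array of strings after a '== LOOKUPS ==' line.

Trace:
  + 241.0.0.0/8 (H3) depth=8
  - 241.0.0.0/8 clear@8
  + 7.214.80.0/20 (H1) depth=20
  + 241.6.220.0/24 (H0) depth=24
  + 0.0.0.0/0 (H0) depth=0
  + 153.204.0.0/16 (H3) depth=16
  ? 153.204.0.19  path d0:H0→d1:-→d2:-→d3:-→d4:-→d5:-→d6:-→d7:-→d8:-→d9:-→d10:-→d11:-→d12:-→d13:-→d14:-→d15:-→d16:H3  best=H3
  ? 241.6.220.2  path d0:H0→d1:-→d2:-→d3:-→d4:-→d5:-→d6:-→d7:-→d8:-→d9:-→d10:-→d11:-→d12:-→d13:-→d14:-→d15:-→d16:-→d17:-→d18:-→d19:-→d20:-→d21:-→d22:-→d23:-→d24:H0  best=H0
  + 7.214.0.0/16 (H3) depth=16
  + 118.72.0.0/13 (H2) depth=13
  ? 7.214.93.191  path d0:H0→d1:-→d2:-→d3:-→d4:-→d5:-→d6:-→d7:-→d8:-→d9:-→d10:-→d11:-→d12:-→d13:-→d14:-→d15:-→d16:H3→d17:-→d18:-→d19:-→d20:H1  best=H1
  ? 7.214.80.1  path d0:H0→d1:-→d2:-→d3:-→d4:-→d5:-→d6:-→d7:-→d8:-→d9:-→d10:-→d11:-→d12:-→d13:-→d14:-→d15:-→d16:H3→d17:-→d18:-→d19:-→d20:H1  best=H1
  + 0.0.0.0/0 (H1) depth=0
  + 116.0.0.0/6 (H3) depth=6
  ? 241.6.220.0  path d0:H1→d1:-→d2:-→d3:-→d4:-→d5:-→d6:-→d7:-→d8:-→d9:-→d10:-→d11:-→d12:-→d13:-→d14:-→d15:-→d16:-→d17:-→d18:-→d19:-→d20:-→d21:-→d22:-→d23:-→d24:H0  best=H0
  ? 7.214.116.92  path d0:H1→d1:-→d2:-→d3:-→d4:-→d5:-→d6:-→d7:-→d8:-→d9:-→d10:-→d11:-→d12:-→d13:-→d14:-→d15:-→d16:H3→d17:-→d18:-  best=H3
  + 118.77.204.48/28 (H3) depth=28
  - 0.0.0.0/0 clear@0
  ? 7.214.0.0  path d0:-→d1:-→d2:-→d3:-→d4:-→d5:-→d6:-→d7:-→d8:-→d9:-→d10:-→d11:-→d12:-→d13:-→d14:-→d15:-→d16:H3→d17:-  best=H3
  + 0.0.0.0/0 (H3) depth=0
  - 7.214.80.0/20 clear@20
  + 0.0.0.0/0 (H2) depth=0
  + 153.204.0.0/17 (H3) depth=17
  + 241.6.0.0/16 (H2) depth=16
  + 241.6.208.0/20 (H0) depth=20
  + 153.204.122.235/32 (H2) depth=32
  + 153.204.122.235/32 (H0) depth=32
  ? 116.0.0.238  path d0:H2→d1:-→d2:-→d3:-→d4:-→d5:-→d6:H3  best=H3
  ? 7.214.0.85  path d0:H2→d1:-→d2:-→d3:-→d4:-→d5:-→d6:-→d7:-→d8:-→d9:-→d10:-→d11:-→d12:-→d13:-→d14:-→d15:-→d16:H3→d17:-  best=H3
  + 241.0.0.0/12 (H1) depth=12
  ? 153.204.0.74  path d0:H2→d1:-→d2:-→d3:-→d4:-→d5:-→d6:-→d7:-→d8:-→d9:-→d10:-→d11:-→d12:-→d13:-→d14:-→d15:-→d16:H3→d17:H3  best=H3
  + 241.6.208.0/20 (H3) depth=20
  ? 118.72.0.13  path d0:H2→d1:-→d2:-→d3:-→d4:-→d5:-→d6:H3→d7:-→d8:-→d9:-→d10:-→d11:-→d12:-→d13:H2  best=H2
  + 7.214.80.0/20 (H3) depth=20

== LOOKUPS ==
["H3","H0","H1","H1","H0","H3","H3","H3","H3","H3","H2"]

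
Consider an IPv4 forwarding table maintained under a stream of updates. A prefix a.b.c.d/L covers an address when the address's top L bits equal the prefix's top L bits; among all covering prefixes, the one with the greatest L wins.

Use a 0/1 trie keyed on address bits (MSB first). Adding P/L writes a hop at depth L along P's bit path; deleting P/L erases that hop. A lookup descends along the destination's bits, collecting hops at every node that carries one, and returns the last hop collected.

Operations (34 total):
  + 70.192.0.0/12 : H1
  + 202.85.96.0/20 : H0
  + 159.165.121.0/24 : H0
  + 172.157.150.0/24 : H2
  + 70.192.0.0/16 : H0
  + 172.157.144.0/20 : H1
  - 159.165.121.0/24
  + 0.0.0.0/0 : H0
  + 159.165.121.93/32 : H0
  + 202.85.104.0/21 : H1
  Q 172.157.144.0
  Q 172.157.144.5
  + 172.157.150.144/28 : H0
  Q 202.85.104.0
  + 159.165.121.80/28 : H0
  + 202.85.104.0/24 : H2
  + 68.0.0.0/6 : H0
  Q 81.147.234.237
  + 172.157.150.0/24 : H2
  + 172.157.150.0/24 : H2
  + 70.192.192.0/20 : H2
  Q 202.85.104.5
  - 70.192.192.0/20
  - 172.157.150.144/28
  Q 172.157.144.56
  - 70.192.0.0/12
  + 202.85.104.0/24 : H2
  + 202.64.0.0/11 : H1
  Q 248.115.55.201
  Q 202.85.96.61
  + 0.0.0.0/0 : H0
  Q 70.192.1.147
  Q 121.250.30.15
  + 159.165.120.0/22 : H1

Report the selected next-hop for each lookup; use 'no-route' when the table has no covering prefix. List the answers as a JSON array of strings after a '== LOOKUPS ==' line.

Process each operation:
  + 70.192.0.0/12 (H1) depth=12
  + 202.85.96.0/20 (H0) depth=20
  + 159.165.121.0/24 (H0) depth=24
  + 172.157.150.0/24 (H2) depth=24
  + 70.192.0.0/16 (H0) depth=16
  + 172.157.144.0/20 (H1) depth=20
  - 159.165.121.0/24 clear@24
  + 0.0.0.0/0 (H0) depth=0
  + 159.165.121.93/32 (H0) depth=32
  + 202.85.104.0/21 (H1) depth=21
  lookup 172.157.144.0: bits 101011001001110110010 walk d0:H0→d1:-→d2:-→d3:-→d4:-→d5:-→d6:-→d7:-→d8:-→d9:-→d10:-→d11:-→d12:-→d13:-→d14:-→d15:-→d16:-→d17:-→d18:-→d19:-→d20:H1→d21:- -> H1
  lookup 172.157.144.5: bits 101011001001110110010 walk d0:H0→d1:-→d2:-→d3:-→d4:-→d5:-→d6:-→d7:-→d8:-→d9:-→d10:-→d11:-→d12:-→d13:-→d14:-→d15:-→d16:-→d17:-→d18:-→d19:-→d20:H1→d21:- -> H1
  + 172.157.150.144/28 (H0) depth=28
  lookup 202.85.104.0: bits 110010100101010101101 walk d0:H0→d1:-→d2:-→d3:-→d4:-→d5:-→d6:-→d7:-→d8:-→d9:-→d10:-→d11:-→d12:-→d13:-→d14:-→d15:-→d16:-→d17:-→d18:-→d19:-→d20:H0→d21:H1 -> H1
  + 159.165.121.80/28 (H0) depth=28
  + 202.85.104.0/24 (H2) depth=24
  + 68.0.0.0/6 (H0) depth=6
  lookup 81.147.234.237: bits 010 walk d0:H0→d1:-→d2:-→d3:- -> H0
  + 172.157.150.0/24 (H2) depth=24
  + 172.157.150.0/24 (H2) depth=24
  + 70.192.192.0/20 (H2) depth=20
  lookup 202.85.104.5: bits 110010100101010101101000 walk d0:H0→d1:-→d2:-→d3:-→d4:-→d5:-→d6:-→d7:-→d8:-→d9:-→d10:-→d11:-→d12:-→d13:-→d14:-→d15:-→d16:-→d17:-→d18:-→d19:-→d20:H0→d21:H1→d22:-→d23:-→d24:H2 -> H2
  - 70.192.192.0/20 clear@20
  - 172.157.150.144/28 clear@28
  lookup 172.157.144.56: bits 101011001001110110010 walk d0:H0→d1:-→d2:-→d3:-→d4:-→d5:-→d6:-→d7:-→d8:-→d9:-→d10:-→d11:-→d12:-→d13:-→d14:-→d15:-→d16:-→d17:-→d18:-→d19:-→d20:H1→d21:- -> H1
  - 70.192.0.0/12 clear@12
  + 202.85.104.0/24 (H2) depth=24
  + 202.64.0.0/11 (H1) depth=11
  lookup 248.115.55.201: bits 11 walk d0:H0→d1:-→d2:- -> H0
  lookup 202.85.96.61: bits 11001010010101010110 walk d0:H0→d1:-→d2:-→d3:-→d4:-→d5:-→d6:-→d7:-→d8:-→d9:-→d10:-→d11:H1→d12:-→d13:-→d14:-→d15:-→d16:-→d17:-→d18:-→d19:-→d20:H0 -> H0
  + 0.0.0.0/0 (H0) depth=0
  lookup 70.192.1.147: bits 0100011011000000 walk d0:H0→d1:-→d2:-→d3:-→d4:-→d5:-→d6:H0→d7:-→d8:-→d9:-→d10:-→d11:-→d12:-→d13:-→d14:-→d15:-→d16:H0 -> H0
  lookup 121.250.30.15: bits 01 walk d0:H0→d1:-→d2:- -> H0
  + 159.165.120.0/22 (H1) depth=22

== LOOKUPS ==
["H1","H1","H1","H0","H2","H1","H0","H0","H0","H0"]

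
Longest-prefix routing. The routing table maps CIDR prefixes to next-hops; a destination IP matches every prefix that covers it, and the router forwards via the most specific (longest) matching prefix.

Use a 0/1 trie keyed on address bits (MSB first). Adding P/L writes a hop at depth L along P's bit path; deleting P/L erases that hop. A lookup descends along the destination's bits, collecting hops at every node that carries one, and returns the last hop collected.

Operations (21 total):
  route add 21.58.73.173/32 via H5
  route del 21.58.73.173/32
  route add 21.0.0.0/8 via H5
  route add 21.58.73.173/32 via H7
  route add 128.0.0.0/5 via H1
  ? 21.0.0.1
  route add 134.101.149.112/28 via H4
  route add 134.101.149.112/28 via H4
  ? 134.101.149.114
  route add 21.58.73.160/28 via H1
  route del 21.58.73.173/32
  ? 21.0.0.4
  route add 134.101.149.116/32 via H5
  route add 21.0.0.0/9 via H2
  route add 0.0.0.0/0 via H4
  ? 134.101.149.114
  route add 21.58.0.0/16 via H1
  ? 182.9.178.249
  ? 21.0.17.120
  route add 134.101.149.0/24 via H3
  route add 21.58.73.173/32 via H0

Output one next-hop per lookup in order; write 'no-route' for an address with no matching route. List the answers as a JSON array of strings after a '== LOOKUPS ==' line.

Apply in order:
  + 21.58.73.173/32 (H5) depth=32
  - 21.58.73.173/32 clear@32
  + 21.0.0.0/8 (H5) depth=8
  + 21.58.73.173/32 (H7) depth=32
  + 128.0.0.0/5 (H1) depth=5
  Q 21.0.0.1: descend 0001010100 ; hops seen [H5] ; pick H5
  + 134.101.149.112/28 (H4) depth=28
  + 134.101.149.112/28 (H4) depth=28
  Q 134.101.149.114: descend 1000011001100101100101010111 ; hops seen [H1,H4] ; pick H4
  + 21.58.73.160/28 (H1) depth=28
  - 21.58.73.173/32 clear@32
  Q 21.0.0.4: descend 0001010100 ; hops seen [H5] ; pick H5
  + 134.101.149.116/32 (H5) depth=32
  + 21.0.0.0/9 (H2) depth=9
  + 0.0.0.0/0 (H4) depth=0
  Q 134.101.149.114: descend 10000110011001011001010101110 ; hops seen [H4,H1,H4] ; pick H4
  + 21.58.0.0/16 (H1) depth=16
  Q 182.9.178.249: descend 10 ; hops seen [H4] ; pick H4
  Q 21.0.17.120: descend 0001010100 ; hops seen [H4,H5,H2] ; pick H2
  + 134.101.149.0/24 (H3) depth=24
  + 21.58.73.173/32 (H0) depth=32

== LOOKUPS ==
["H5","H4","H5","H4","H4","H2"]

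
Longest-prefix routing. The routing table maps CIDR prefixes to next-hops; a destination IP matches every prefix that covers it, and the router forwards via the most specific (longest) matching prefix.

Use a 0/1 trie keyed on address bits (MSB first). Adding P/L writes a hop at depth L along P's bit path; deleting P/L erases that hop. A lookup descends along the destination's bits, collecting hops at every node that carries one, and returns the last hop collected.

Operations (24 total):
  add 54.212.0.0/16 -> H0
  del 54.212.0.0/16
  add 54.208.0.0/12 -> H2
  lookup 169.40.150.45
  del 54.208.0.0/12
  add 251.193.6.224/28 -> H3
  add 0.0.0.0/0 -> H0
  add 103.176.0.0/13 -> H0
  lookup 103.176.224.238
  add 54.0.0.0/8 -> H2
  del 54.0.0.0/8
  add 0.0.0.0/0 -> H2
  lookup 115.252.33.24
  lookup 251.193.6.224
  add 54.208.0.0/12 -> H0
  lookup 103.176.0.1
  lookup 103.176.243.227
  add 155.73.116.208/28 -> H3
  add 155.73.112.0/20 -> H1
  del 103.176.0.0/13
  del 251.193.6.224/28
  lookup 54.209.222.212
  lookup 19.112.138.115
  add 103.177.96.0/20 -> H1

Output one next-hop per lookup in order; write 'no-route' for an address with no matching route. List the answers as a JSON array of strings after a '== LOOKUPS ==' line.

Trace:
  add 54.212.0.0/16 -> H0 at depth 16
  - 54.212.0.0/16 clear@16
  add 54.208.0.0/12 -> H2 at depth 12
  Q 169.40.150.45: descend ε ; hops seen [∅] ; pick no-route
  - 54.208.0.0/12 clear@12
  add 251.193.6.224/28 -> H3 at depth 28
  add 0.0.0.0/0 -> H0 at depth 0
  add 103.176.0.0/13 -> H0 at depth 13
  Q 103.176.224.238: descend 0110011110110 ; hops seen [H0,H0] ; pick H0
  add 54.0.0.0/8 -> H2 at depth 8
  - 54.0.0.0/8 clear@8
  add 0.0.0.0/0 -> H2 at depth 0
  Q 115.252.33.24: descend 011 ; hops seen [H2] ; pick H2
  Q 251.193.6.224: descend 1111101111000001000001101110 ; hops seen [H2,H3] ; pick H3
  add 54.208.0.0/12 -> H0 at depth 12
  Q 103.176.0.1: descend 0110011110110 ; hops seen [H2,H0] ; pick H0
  Q 103.176.243.227: descend 0110011110110 ; hops seen [H2,H0] ; pick H0
  add 155.73.116.208/28 -> H3 at depth 28
  add 155.73.112.0/20 -> H1 at depth 20
  - 103.176.0.0/13 clear@13
  - 251.193.6.224/28 clear@28
  Q 54.209.222.212: descend 0011011011010 ; hops seen [H2,H0] ; pick H0
  Q 19.112.138.115: descend 00 ; hops seen [H2] ; pick H2
  add 103.177.96.0/20 -> H1 at depth 20

== LOOKUPS ==
["no-route","H0","H2","H3","H0","H0","H0","H2"]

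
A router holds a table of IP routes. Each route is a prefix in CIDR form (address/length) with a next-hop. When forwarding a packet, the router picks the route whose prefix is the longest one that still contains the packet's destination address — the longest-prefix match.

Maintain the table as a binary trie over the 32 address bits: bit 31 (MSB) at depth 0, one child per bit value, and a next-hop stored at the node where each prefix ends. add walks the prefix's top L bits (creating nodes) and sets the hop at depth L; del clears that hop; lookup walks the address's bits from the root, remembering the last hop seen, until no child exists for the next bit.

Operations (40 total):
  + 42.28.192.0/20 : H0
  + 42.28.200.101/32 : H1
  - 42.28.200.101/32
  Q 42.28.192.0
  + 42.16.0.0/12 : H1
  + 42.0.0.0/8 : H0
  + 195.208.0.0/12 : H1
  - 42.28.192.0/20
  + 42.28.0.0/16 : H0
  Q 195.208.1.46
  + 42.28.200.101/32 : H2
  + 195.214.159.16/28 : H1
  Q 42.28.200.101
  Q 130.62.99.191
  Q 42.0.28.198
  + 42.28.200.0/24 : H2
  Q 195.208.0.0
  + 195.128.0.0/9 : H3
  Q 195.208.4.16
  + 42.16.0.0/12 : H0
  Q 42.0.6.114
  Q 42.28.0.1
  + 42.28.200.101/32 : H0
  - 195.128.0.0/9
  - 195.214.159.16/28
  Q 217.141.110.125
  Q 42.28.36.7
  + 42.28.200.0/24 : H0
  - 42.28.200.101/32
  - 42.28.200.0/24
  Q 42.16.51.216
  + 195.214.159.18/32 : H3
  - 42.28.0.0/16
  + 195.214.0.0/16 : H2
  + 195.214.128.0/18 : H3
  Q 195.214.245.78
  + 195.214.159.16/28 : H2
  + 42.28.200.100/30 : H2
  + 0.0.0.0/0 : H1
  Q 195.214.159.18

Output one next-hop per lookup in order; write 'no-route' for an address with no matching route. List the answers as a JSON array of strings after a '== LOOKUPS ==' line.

Process each operation:
  add 42.28.192.0/20 -> H0 at depth 20
  add 42.28.200.101/32 -> H1 at depth 32
  del 42.28.200.101/32 (clear depth 32)
  Q 42.28.192.0: descend 00101010000111001100 ; hops seen [H0] ; pick H0
  add 42.16.0.0/12 -> H1 at depth 12
  add 42.0.0.0/8 -> H0 at depth 8
  add 195.208.0.0/12 -> H1 at depth 12
  del 42.28.192.0/20 (clear depth 20)
  add 42.28.0.0/16 -> H0 at depth 16
  Q 195.208.1.46: descend 110000111101 ; hops seen [H1] ; pick H1
  add 42.28.200.101/32 -> H2 at depth 32
  add 195.214.159.16/28 -> H1 at depth 28
  Q 42.28.200.101: descend 00101010000111001100100001100101 ; hops seen [H0,H1,H0,H2] ; pick H2
  Q 130.62.99.191: descend 1 ; hops seen [∅] ; pick no-route
  Q 42.0.28.198: descend 00101010000 ; hops seen [H0] ; pick H0
  add 42.28.200.0/24 -> H2 at depth 24
  Q 195.208.0.0: descend 1100001111010 ; hops seen [H1] ; pick H1
  add 195.128.0.0/9 -> H3 at depth 9
  Q 195.208.4.16: descend 1100001111010 ; hops seen [H3,H1] ; pick H1
  add 42.16.0.0/12 -> H0 at depth 12
  Q 42.0.6.114: descend 00101010000 ; hops seen [H0] ; pick H0
  Q 42.28.0.1: descend 0010101000011100 ; hops seen [H0,H0,H0] ; pick H0
  add 42.28.200.101/32 -> H0 at depth 32
  del 195.128.0.0/9 (clear depth 9)
  del 195.214.159.16/28 (clear depth 28)
  Q 217.141.110.125: descend 110 ; hops seen [∅] ; pick no-route
  Q 42.28.36.7: descend 0010101000011100 ; hops seen [H0,H0,H0] ; pick H0
  add 42.28.200.0/24 -> H0 at depth 24
  del 42.28.200.101/32 (clear depth 32)
  del 42.28.200.0/24 (clear depth 24)
  Q 42.16.51.216: descend 001010100001 ; hops seen [H0,H0] ; pick H0
  add 195.214.159.18/32 -> H3 at depth 32
  del 42.28.0.0/16 (clear depth 16)
  add 195.214.0.0/16 -> H2 at depth 16
  add 195.214.128.0/18 -> H3 at depth 18
  Q 195.214.245.78: descend 11000011110101101 ; hops seen [H1,H2] ; pick H2
  add 195.214.159.16/28 -> H2 at depth 28
  add 42.28.200.100/30 -> H2 at depth 30
  add 0.0.0.0/0 -> H1 at depth 0
  Q 195.214.159.18: descend 11000011110101101001111100010010 ; hops seen [H1,H1,H2,H3,H2,H3] ; pick H3

== LOOKUPS ==
["H0","H1","H2","no-route","H0","H1","H1","H0","H0","no-route","H0","H0","H2","H3"]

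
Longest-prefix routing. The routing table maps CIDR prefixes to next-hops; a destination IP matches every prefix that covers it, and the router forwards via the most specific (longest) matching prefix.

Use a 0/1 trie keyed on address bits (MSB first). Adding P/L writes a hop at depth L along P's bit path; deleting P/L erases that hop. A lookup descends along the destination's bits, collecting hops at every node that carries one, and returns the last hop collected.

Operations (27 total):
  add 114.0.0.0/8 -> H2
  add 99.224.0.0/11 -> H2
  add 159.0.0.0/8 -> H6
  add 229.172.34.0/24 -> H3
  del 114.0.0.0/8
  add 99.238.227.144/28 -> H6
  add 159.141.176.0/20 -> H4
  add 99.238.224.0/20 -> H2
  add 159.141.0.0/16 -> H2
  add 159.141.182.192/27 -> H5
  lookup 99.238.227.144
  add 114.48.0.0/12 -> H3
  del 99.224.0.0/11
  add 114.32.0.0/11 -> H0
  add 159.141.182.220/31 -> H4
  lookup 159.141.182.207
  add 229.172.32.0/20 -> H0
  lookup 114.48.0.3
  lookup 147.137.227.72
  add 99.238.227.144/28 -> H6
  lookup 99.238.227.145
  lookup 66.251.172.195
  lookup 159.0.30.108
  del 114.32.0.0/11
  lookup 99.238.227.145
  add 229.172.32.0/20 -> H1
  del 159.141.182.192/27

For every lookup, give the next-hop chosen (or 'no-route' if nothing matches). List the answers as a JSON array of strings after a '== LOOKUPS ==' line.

Apply in order:
  + 114.0.0.0/8 (H2) depth=8
  + 99.224.0.0/11 (H2) depth=11
  + 159.0.0.0/8 (H6) depth=8
  + 229.172.34.0/24 (H3) depth=24
  del 114.0.0.0/8 (clear depth 8)
  + 99.238.227.144/28 (H6) depth=28
  + 159.141.176.0/20 (H4) depth=20
  + 99.238.224.0/20 (H2) depth=20
  + 159.141.0.0/16 (H2) depth=16
  + 159.141.182.192/27 (H5) depth=27
  Q 99.238.227.144: descend 0110001111101110111000111001 ; hops seen [H2,H2,H6] ; pick H6
  + 114.48.0.0/12 (H3) depth=12
  del 99.224.0.0/11 (clear depth 11)
  + 114.32.0.0/11 (H0) depth=11
  + 159.141.182.220/31 (H4) depth=31
  Q 159.141.182.207: descend 100111111000110110110110110 ; hops seen [H6,H2,H4,H5] ; pick H5
  + 229.172.32.0/20 (H0) depth=20
  Q 114.48.0.3: descend 011100100011 ; hops seen [H0,H3] ; pick H3
  Q 147.137.227.72: descend 1001 ; hops seen [∅] ; pick no-route
  + 99.238.227.144/28 (H6) depth=28
  Q 99.238.227.145: descend 0110001111101110111000111001 ; hops seen [H2,H6] ; pick H6
  Q 66.251.172.195: descend 01 ; hops seen [∅] ; pick no-route
  Q 159.0.30.108: descend 10011111 ; hops seen [H6] ; pick H6
  del 114.32.0.0/11 (clear depth 11)
  Q 99.238.227.145: descend 0110001111101110111000111001 ; hops seen [H2,H6] ; pick H6
  + 229.172.32.0/20 (H1) depth=20
  del 159.141.182.192/27 (clear depth 27)

== LOOKUPS ==
["H6","H5","H3","no-route","H6","no-route","H6","H6"]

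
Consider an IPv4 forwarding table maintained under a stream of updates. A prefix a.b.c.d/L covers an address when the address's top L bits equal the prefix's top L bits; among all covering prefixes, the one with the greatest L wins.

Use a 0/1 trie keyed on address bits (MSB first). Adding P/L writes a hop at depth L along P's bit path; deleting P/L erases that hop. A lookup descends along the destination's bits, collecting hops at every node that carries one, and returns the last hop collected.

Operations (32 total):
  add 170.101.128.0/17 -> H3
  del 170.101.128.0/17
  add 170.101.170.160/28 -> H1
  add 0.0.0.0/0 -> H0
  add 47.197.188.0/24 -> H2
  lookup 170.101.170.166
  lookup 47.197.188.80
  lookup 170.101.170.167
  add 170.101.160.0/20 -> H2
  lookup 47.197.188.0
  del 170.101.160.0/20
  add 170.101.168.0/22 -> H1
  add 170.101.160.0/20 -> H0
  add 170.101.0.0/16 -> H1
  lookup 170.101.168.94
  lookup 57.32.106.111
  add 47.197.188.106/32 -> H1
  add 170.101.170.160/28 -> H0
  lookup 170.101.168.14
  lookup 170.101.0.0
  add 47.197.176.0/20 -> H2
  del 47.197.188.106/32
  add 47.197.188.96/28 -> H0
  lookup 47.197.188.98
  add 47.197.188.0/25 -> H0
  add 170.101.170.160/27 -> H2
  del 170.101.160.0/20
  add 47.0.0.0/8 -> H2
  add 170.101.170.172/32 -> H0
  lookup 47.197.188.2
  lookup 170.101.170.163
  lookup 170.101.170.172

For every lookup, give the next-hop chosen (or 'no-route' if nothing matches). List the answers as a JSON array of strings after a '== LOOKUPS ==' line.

Process each operation:
  add 170.101.128.0/17 -> H3 at depth 17
  - 170.101.128.0/17 clear@17
  add 170.101.170.160/28 -> H1 at depth 28
  add 0.0.0.0/0 -> H0 at depth 0
  add 47.197.188.0/24 -> H2 at depth 24
  lookup 170.101.170.166: bits 1010101001100101101010101010 walk d0:H0→d1:-→d2:-→d3:-→d4:-→d5:-→d6:-→d7:-→d8:-→d9:-→d10:-→d11:-→d12:-→d13:-→d14:-→d15:-→d16:-→d17:-→d18:-→d19:-→d20:-→d21:-→d22:-→d23:-→d24:-→d25:-→d26:-→d27:-→d28:H1 -> H1
  lookup 47.197.188.80: bits 001011111100010110111100 walk d0:H0→d1:-→d2:-→d3:-→d4:-→d5:-→d6:-→d7:-→d8:-→d9:-→d10:-→d11:-→d12:-→d13:-→d14:-→d15:-→d16:-→d17:-→d18:-→d19:-→d20:-→d21:-→d22:-→d23:-→d24:H2 -> H2
  lookup 170.101.170.167: bits 1010101001100101101010101010 walk d0:H0→d1:-→d2:-→d3:-→d4:-→d5:-→d6:-→d7:-→d8:-→d9:-→d10:-→d11:-→d12:-→d13:-→d14:-→d15:-→d16:-→d17:-→d18:-→d19:-→d20:-→d21:-→d22:-→d23:-→d24:-→d25:-→d26:-→d27:-→d28:H1 -> H1
  add 170.101.160.0/20 -> H2 at depth 20
  lookup 47.197.188.0: bits 001011111100010110111100 walk d0:H0→d1:-→d2:-→d3:-→d4:-→d5:-→d6:-→d7:-→d8:-→d9:-→d10:-→d11:-→d12:-→d13:-→d14:-→d15:-→d16:-→d17:-→d18:-→d19:-→d20:-→d21:-→d22:-→d23:-→d24:H2 -> H2
  - 170.101.160.0/20 clear@20
  add 170.101.168.0/22 -> H1 at depth 22
  add 170.101.160.0/20 -> H0 at depth 20
  add 170.101.0.0/16 -> H1 at depth 16
  lookup 170.101.168.94: bits 1010101001100101101010 walk d0:H0→d1:-→d2:-→d3:-→d4:-→d5:-→d6:-→d7:-→d8:-→d9:-→d10:-→d11:-→d12:-→d13:-→d14:-→d15:-→d16:H1→d17:-→d18:-→d19:-→d20:H0→d21:-→d22:H1 -> H1
  lookup 57.32.106.111: bits 001 walk d0:H0→d1:-→d2:-→d3:- -> H0
  add 47.197.188.106/32 -> H1 at depth 32
  add 170.101.170.160/28 -> H0 at depth 28
  lookup 170.101.168.14: bits 1010101001100101101010 walk d0:H0→d1:-→d2:-→d3:-→d4:-→d5:-→d6:-→d7:-→d8:-→d9:-→d10:-→d11:-→d12:-→d13:-→d14:-→d15:-→d16:H1→d17:-→d18:-→d19:-→d20:H0→d21:-→d22:H1 -> H1
  lookup 170.101.0.0: bits 1010101001100101 walk d0:H0→d1:-→d2:-→d3:-→d4:-→d5:-→d6:-→d7:-→d8:-→d9:-→d10:-→d11:-→d12:-→d13:-→d14:-→d15:-→d16:H1 -> H1
  add 47.197.176.0/20 -> H2 at depth 20
  - 47.197.188.106/32 clear@32
  add 47.197.188.96/28 -> H0 at depth 28
  lookup 47.197.188.98: bits 0010111111000101101111000110 walk d0:H0→d1:-→d2:-→d3:-→d4:-→d5:-→d6:-→d7:-→d8:-→d9:-→d10:-→d11:-→d12:-→d13:-→d14:-→d15:-→d16:-→d17:-→d18:-→d19:-→d20:H2→d21:-→d22:-→d23:-→d24:H2→d25:-→d26:-→d27:-→d28:H0 -> H0
  add 47.197.188.0/25 -> H0 at depth 25
  add 170.101.170.160/27 -> H2 at depth 27
  - 170.101.160.0/20 clear@20
  add 47.0.0.0/8 -> H2 at depth 8
  add 170.101.170.172/32 -> H0 at depth 32
  lookup 47.197.188.2: bits 0010111111000101101111000 walk d0:H0→d1:-→d2:-→d3:-→d4:-→d5:-→d6:-→d7:-→d8:H2→d9:-→d10:-→d11:-→d12:-→d13:-→d14:-→d15:-→d16:-→d17:-→d18:-→d19:-→d20:H2→d21:-→d22:-→d23:-→d24:H2→d25:H0 -> H0
  lookup 170.101.170.163: bits 1010101001100101101010101010 walk d0:H0→d1:-→d2:-→d3:-→d4:-→d5:-→d6:-→d7:-→d8:-→d9:-→d10:-→d11:-→d12:-→d13:-→d14:-→d15:-→d16:H1→d17:-→d18:-→d19:-→d20:-→d21:-→d22:H1→d23:-→d24:-→d25:-→d26:-→d27:H2→d28:H0 -> H0
  lookup 170.101.170.172: bits 10101010011001011010101010101100 walk d0:H0→d1:-→d2:-→d3:-→d4:-→d5:-→d6:-→d7:-→d8:-→d9:-→d10:-→d11:-→d12:-→d13:-→d14:-→d15:-→d16:H1→d17:-→d18:-→d19:-→d20:-→d21:-→d22:H1→d23:-→d24:-→d25:-→d26:-→d27:H2→d28:H0→d29:-→d30:-→d31:-→d32:H0 -> H0

== LOOKUPS ==
["H1","H2","H1","H2","H1","H0","H1","H1","H0","H0","H0","H0"]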